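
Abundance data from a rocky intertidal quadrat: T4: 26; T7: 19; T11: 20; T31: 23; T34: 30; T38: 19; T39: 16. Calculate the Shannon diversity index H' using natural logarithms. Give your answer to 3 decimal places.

Total N = 26+19+20+23+30+19+16 = 153, so the proportions are 0.16993, 0.12418, 0.13072, 0.15033, 0.19608, 0.12418, 0.10458 (working shown to 5 dp, full precision carried).
Each pᵢ ln pᵢ term: 0.16993×(-1.77234)=-0.30118, 0.12418×(-2.08600)=-0.25905, 0.13072×(-2.03471)=-0.26597, 0.15033×(-1.89494)=-0.28486, 0.19608×(-1.62924)=-0.31946, 0.12418×(-2.08600)=-0.25905, 0.10458×(-2.25785)=-0.23611.
Sum = -1.92568, so H' = 1.926.

1.926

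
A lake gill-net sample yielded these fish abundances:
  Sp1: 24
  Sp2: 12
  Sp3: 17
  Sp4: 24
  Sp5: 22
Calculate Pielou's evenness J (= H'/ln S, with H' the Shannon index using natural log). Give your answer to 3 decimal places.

Total N = 24+12+17+24+22 = 99, so the proportions are 0.24242, 0.12121, 0.17172, 0.24242, 0.22222 (working shown to 5 dp, full precision carried).
H' = −Σ pᵢ ln pᵢ = −((-0.34353) + (-0.25578) + (-0.30255) + (-0.34353) + (-0.33424)) = 1.57963.
With S = 5 species, ln S = 1.60944, so J = 1.57963/1.60944 = 0.98148, i.e. 0.981 to 3 decimal places.

0.981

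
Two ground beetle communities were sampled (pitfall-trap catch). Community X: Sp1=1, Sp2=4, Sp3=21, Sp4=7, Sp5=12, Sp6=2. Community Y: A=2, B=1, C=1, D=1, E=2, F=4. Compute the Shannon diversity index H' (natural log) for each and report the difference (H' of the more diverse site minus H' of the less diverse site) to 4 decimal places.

0.2236

Community X: N=47, proportions 0.0212766, 0.0851064, 0.4468085, 0.1489362, 0.2553191, 0.0425532, giving H' = 1.4180903 (working shown to 7 dp, full precision carried).
Community Y: N=11, proportions 0.1818182, 0.0909091, 0.0909091, 0.0909091, 0.1818182, 0.3636364, giving H' = 1.6417347.
Difference = |1.4180903 − 1.6417347| = 0.2236444, i.e. 0.2236 to 4 decimal places.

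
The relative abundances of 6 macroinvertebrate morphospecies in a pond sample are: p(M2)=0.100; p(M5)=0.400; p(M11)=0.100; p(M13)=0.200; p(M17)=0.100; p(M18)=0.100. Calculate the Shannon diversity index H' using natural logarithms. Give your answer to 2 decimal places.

1.61

Each pᵢ ln pᵢ term (working shown to 4 dp, full precision carried): 0.1×(-2.3026)=-0.2303, 0.4×(-0.9163)=-0.3665, 0.1×(-2.3026)=-0.2303, 0.2×(-1.6094)=-0.3219, 0.1×(-2.3026)=-0.2303, 0.1×(-2.3026)=-0.2303.
Sum = -1.6094, so H' = 1.61.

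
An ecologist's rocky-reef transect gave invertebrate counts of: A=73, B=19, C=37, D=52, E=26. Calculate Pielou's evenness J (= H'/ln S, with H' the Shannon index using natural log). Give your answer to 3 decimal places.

0.933

Total N = 73+19+37+52+26 = 207, so the proportions are 0.35266, 0.09179, 0.17874, 0.25121, 0.1256 (working shown to 5 dp, full precision carried).
H' = −Σ pᵢ ln pᵢ = −((-0.36756) + (-0.21921) + (-0.30776) + (-0.34704) + (-0.26058)) = 1.50215.
With S = 5 species, ln S = 1.60944, so J = 1.50215/1.60944 = 0.93334, i.e. 0.933 to 3 decimal places.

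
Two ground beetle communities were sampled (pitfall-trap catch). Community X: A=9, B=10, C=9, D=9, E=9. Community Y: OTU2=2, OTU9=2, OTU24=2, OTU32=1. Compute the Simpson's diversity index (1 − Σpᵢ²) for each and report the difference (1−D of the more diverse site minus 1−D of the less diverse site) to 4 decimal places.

Community X: N=46, proportions 0.195652, 0.217391, 0.195652, 0.195652, 0.195652, giving 1−D = 0.799622 (working shown to 6 dp, full precision carried).
Community Y: N=7, proportions 0.285714, 0.285714, 0.285714, 0.142857, giving 1−D = 0.734694.
Difference = |0.799622 − 0.734694| = 0.064928, i.e. 0.0649 to 4 decimal places.

0.0649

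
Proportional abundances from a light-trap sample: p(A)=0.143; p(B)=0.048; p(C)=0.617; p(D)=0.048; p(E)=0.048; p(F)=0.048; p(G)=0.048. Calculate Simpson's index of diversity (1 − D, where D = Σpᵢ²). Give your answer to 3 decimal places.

0.587

D = 0.143² + 0.048² + 0.617² + 0.048² + 0.048² + 0.048² + 0.048² = 0.02045 + 0.00230 + 0.38069 + 0.00230 + 0.00230 + 0.00230 + 0.00230 = 0.41266 (working shown to 5 dp, full precision carried).
So 1 − D = 0.58734, i.e. 0.587 to 3 decimal places.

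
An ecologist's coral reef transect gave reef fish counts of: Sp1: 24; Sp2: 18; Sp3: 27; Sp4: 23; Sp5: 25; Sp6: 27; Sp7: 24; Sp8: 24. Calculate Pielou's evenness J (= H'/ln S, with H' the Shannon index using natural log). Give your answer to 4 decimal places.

Total N = 24+18+27+23+25+27+24+24 = 192, so the proportions are 0.125, 0.09375, 0.140625, 0.119792, 0.130208, 0.140625, 0.125, 0.125 (working shown to 6 dp, full precision carried).
H' = −Σ pᵢ ln pᵢ = −((-0.259930) + (-0.221918) + (-0.275858) + (-0.254198) + (-0.265445) + (-0.275858) + (-0.259930) + (-0.259930)) = 2.073068.
With S = 8 species, ln S = 2.079442, so J = 2.073068/2.079442 = 0.996935, i.e. 0.9969 to 4 decimal places.

0.9969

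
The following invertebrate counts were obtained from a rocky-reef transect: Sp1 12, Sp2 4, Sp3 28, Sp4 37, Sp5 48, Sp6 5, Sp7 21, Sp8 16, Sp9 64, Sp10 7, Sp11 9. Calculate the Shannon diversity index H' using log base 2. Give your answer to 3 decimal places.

3.005

Total N = 12+4+28+37+48+5+21+16+64+7+9 = 251, so the proportions are 0.04781, 0.01594, 0.11155, 0.14741, 0.19124, 0.01992, 0.08367, 0.06375, 0.25498, 0.02789, 0.03586 (working shown to 5 dp, full precision carried).
Each pᵢ log₂ pᵢ term: 0.04781×(-4.38658)=-0.20972, 0.01594×(-5.97154)=-0.09516, 0.11155×(-3.16419)=-0.35298, 0.14741×(-2.76209)=-0.40716, 0.19124×(-2.38658)=-0.45640, 0.01992×(-5.64962)=-0.11254, 0.08367×(-3.57923)=-0.29946, 0.06375×(-3.97154)=-0.25317, 0.25498×(-1.97154)=-0.50270, 0.02789×(-5.16419)=-0.14402, 0.03586×(-4.80162)=-0.17217.
Sum = -3.00548, so H' = 3.005.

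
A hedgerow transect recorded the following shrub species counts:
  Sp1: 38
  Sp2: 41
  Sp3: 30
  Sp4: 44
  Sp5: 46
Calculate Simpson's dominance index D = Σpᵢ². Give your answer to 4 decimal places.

0.2040

Total N = 38+41+30+44+46 = 199, so the proportions are 0.190955, 0.20603, 0.150754, 0.221106, 0.231156 (working shown to 6 dp, full precision carried).
D = 0.190955² + 0.20603² + 0.150754² + 0.221106² + 0.231156² = 0.036464 + 0.042448 + 0.022727 + 0.048888 + 0.053433 = 0.203959.
To 4 decimal places, D = 0.2040.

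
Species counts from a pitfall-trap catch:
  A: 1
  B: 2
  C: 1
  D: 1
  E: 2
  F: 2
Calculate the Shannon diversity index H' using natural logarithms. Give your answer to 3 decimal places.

Total N = 1+2+1+1+2+2 = 9, so the proportions are 0.11111, 0.22222, 0.11111, 0.11111, 0.22222, 0.22222 (working shown to 5 dp, full precision carried).
Each pᵢ ln pᵢ term: 0.11111×(-2.19722)=-0.24414, 0.22222×(-1.50408)=-0.33424, 0.11111×(-2.19722)=-0.24414, 0.11111×(-2.19722)=-0.24414, 0.22222×(-1.50408)=-0.33424, 0.22222×(-1.50408)=-0.33424.
Sum = -1.73513, so H' = 1.735.

1.735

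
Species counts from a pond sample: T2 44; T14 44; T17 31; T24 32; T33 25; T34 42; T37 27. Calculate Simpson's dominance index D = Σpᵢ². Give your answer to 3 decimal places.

0.150

Total N = 44+44+31+32+25+42+27 = 245, so the proportions are 0.17959, 0.17959, 0.12653, 0.13061, 0.10204, 0.17143, 0.1102 (working shown to 5 dp, full precision carried).
D = 0.17959² + 0.17959² + 0.12653² + 0.13061² + 0.10204² + 0.17143² + 0.1102² = 0.03225 + 0.03225 + 0.01601 + 0.01706 + 0.01041 + 0.02939 + 0.01214 = 0.14952.
To 3 decimal places, D = 0.150.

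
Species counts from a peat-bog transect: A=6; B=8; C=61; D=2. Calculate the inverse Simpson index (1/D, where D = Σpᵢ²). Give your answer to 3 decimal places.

1.550

Total N = 6+8+61+2 = 77, so the proportions are 0.077922, 0.103896, 0.792208, 0.025974 (working shown to 6 dp, full precision carried).
D = 0.077922² + 0.103896² + 0.792208² + 0.025974² = 0.006072 + 0.010794 + 0.627593 + 0.000675 = 0.645134.
So 1/D = 1.55007, i.e. 1.550 to 3 decimal places.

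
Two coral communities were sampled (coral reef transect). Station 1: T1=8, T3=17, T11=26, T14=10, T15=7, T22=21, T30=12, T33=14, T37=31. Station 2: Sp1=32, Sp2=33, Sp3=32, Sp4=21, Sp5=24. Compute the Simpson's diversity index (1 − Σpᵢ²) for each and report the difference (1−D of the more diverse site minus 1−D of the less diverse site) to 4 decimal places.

0.0690

Station 1: N=146, proportions 0.0547945, 0.1164384, 0.1780822, 0.0684932, 0.0479452, 0.1438356, 0.0821918, 0.0958904, 0.2123288, giving 1−D = 0.8630137 (working shown to 7 dp, full precision carried).
Station 2: N=142, proportions 0.2253521, 0.2323944, 0.2253521, 0.1478873, 0.1690141, giving 1−D = 0.7939893.
Difference = |0.8630137 − 0.7939893| = 0.0690244, i.e. 0.0690 to 4 decimal places.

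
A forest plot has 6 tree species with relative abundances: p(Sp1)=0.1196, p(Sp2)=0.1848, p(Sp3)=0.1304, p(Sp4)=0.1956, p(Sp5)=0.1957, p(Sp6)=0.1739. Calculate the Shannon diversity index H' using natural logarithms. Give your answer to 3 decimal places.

Each pᵢ ln pᵢ term (working shown to 5 dp, full precision carried): 0.1196×(-2.12360)=-0.25398, 0.1848×(-1.68848)=-0.31203, 0.1304×(-2.03715)=-0.26564, 0.1956×(-1.63168)=-0.31916, 0.1957×(-1.63117)=-0.31922, 0.1739×(-1.74927)=-0.30420.
Sum = -1.77423, so H' = 1.774.

1.774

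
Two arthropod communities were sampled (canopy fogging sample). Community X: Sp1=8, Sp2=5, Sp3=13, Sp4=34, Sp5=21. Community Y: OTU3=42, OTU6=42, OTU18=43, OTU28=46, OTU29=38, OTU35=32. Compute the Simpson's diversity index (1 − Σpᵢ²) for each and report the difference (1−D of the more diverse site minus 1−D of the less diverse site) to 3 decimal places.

0.114

Community X: N=81, proportions 0.09877, 0.06173, 0.16049, 0.41975, 0.25926, giving 1−D = 0.71727 (working shown to 5 dp, full precision carried).
Community Y: N=243, proportions 0.17284, 0.17284, 0.17695, 0.1893, 0.15638, 0.13169, giving 1−D = 0.83131.
Difference = |0.71727 − 0.83131| = 0.11404, i.e. 0.114 to 3 decimal places.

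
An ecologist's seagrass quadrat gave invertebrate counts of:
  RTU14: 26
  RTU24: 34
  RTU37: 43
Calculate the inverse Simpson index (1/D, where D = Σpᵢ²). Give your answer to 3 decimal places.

Total N = 26+34+43 = 103, so the proportions are 0.252427, 0.330097, 0.417476 (working shown to 6 dp, full precision carried).
D = 0.252427² + 0.330097² + 0.417476² = 0.063719 + 0.108964 + 0.174286 = 0.346970.
So 1/D = 2.88210, i.e. 2.882 to 3 decimal places.

2.882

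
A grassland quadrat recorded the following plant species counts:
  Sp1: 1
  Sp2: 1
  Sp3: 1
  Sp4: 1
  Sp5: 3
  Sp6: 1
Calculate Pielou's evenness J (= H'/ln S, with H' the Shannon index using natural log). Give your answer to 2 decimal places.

Total N = 1+1+1+1+3+1 = 8, so the proportions are 0.125, 0.125, 0.125, 0.125, 0.375, 0.125 (working shown to 4 dp, full precision carried).
H' = −Σ pᵢ ln pᵢ = −((-0.2599) + (-0.2599) + (-0.2599) + (-0.2599) + (-0.3678) + (-0.2599)) = 1.6675.
With S = 6 species, ln S = 1.7918, so J = 1.6675/1.7918 = 0.9306, i.e. 0.93 to 2 decimal places.

0.93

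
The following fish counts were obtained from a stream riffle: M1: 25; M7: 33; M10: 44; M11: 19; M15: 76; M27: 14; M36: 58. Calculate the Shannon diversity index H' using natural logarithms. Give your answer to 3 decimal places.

1.803

Total N = 25+33+44+19+76+14+58 = 269, so the proportions are 0.09294, 0.12268, 0.16357, 0.07063, 0.28253, 0.05204, 0.21561 (working shown to 5 dp, full precision carried).
Each pᵢ ln pᵢ term: 0.09294×(-2.37584)=-0.22080, 0.12268×(-2.09820)=-0.25740, 0.16357×(-1.81052)=-0.29614, 0.07063×(-2.65027)=-0.18719, 0.28253×(-1.26398)=-0.35711, 0.05204×(-2.95565)=-0.15383, 0.21561×(-1.53427)=-0.33081.
Sum = -1.80329, so H' = 1.803.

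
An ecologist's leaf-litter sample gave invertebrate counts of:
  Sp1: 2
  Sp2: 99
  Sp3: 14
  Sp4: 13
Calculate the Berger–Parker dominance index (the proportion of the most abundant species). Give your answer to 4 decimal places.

Total N = 2+99+14+13 = 128, so the proportions are 0.015625, 0.773438, 0.109375, 0.101562 (working shown to 6 dp, full precision carried).
The largest proportion is 0.773438, i.e. d = 0.7734 to 4 decimal places.

0.7734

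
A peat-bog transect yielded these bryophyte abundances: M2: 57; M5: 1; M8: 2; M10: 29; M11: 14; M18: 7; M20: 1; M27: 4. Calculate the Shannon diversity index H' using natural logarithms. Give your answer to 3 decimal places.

1.392

Total N = 57+1+2+29+14+7+1+4 = 115, so the proportions are 0.49565, 0.0087, 0.01739, 0.25217, 0.12174, 0.06087, 0.0087, 0.03478 (working shown to 5 dp, full precision carried).
Each pᵢ ln pᵢ term: 0.49565×(-0.70188)=-0.34789, 0.0087×(-4.74493)=-0.04126, 0.01739×(-4.05178)=-0.07047, 0.25217×(-1.37764)=-0.34740, 0.12174×(-2.10587)=-0.25637, 0.06087×(-2.79902)=-0.17038, 0.0087×(-4.74493)=-0.04126, 0.03478×(-3.35864)=-0.11682.
Sum = -1.39184, so H' = 1.392.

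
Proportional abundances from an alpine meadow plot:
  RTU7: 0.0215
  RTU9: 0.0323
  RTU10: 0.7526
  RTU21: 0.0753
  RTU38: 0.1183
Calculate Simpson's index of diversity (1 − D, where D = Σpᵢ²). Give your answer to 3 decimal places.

D = 0.0215² + 0.0323² + 0.7526² + 0.0753² + 0.1183² = 0.00046 + 0.00104 + 0.56641 + 0.00567 + 0.01399 = 0.58758 (working shown to 5 dp, full precision carried).
So 1 − D = 0.41242, i.e. 0.412 to 3 decimal places.

0.412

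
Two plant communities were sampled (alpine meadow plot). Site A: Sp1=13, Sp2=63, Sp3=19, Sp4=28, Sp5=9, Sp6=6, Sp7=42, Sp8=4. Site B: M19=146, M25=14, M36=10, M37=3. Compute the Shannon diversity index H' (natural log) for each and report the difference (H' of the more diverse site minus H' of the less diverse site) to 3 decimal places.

1.173

Site A: N=184, proportions 0.07065, 0.34239, 0.10326, 0.15217, 0.04891, 0.03261, 0.22826, 0.02174, giving H' = 1.75482 (working shown to 5 dp, full precision carried).
Site B: N=173, proportions 0.84393, 0.08092, 0.0578, 0.01734, giving H' = 0.58176.
Difference = |1.75482 − 0.58176| = 1.17306, i.e. 1.173 to 3 decimal places.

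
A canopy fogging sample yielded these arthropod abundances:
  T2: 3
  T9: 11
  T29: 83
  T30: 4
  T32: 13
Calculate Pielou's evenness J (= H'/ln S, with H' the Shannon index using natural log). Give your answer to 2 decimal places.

Total N = 3+11+83+4+13 = 114, so the proportions are 0.0263, 0.0965, 0.7281, 0.0351, 0.114 (working shown to 4 dp, full precision carried).
H' = −Σ pᵢ ln pᵢ = −((-0.0957) + (-0.2256) + (-0.2311) + (-0.1175) + (-0.2476)) = 0.9175.
With S = 5 species, ln S = 1.6094, so J = 0.9175/1.6094 = 0.5701, i.e. 0.57 to 2 decimal places.

0.57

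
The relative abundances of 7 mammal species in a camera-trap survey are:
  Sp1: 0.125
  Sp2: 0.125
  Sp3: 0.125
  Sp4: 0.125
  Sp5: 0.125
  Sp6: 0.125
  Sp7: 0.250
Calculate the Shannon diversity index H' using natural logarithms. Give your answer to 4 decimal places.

1.9062

Each pᵢ ln pᵢ term (working shown to 6 dp, full precision carried): 0.125×(-2.079442)=-0.259930, 0.125×(-2.079442)=-0.259930, 0.125×(-2.079442)=-0.259930, 0.125×(-2.079442)=-0.259930, 0.125×(-2.079442)=-0.259930, 0.125×(-2.079442)=-0.259930, 0.25×(-1.386294)=-0.346574.
Sum = -1.906155, so H' = 1.9062.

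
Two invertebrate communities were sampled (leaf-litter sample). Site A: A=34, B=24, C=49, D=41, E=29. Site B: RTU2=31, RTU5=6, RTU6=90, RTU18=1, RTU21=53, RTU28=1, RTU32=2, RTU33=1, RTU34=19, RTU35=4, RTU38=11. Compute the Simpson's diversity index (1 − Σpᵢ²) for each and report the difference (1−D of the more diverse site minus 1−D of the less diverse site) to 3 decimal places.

0.046

Site A: N=177, proportions 0.19209, 0.13559, 0.27684, 0.23164, 0.16384, giving 1−D = 0.78758 (working shown to 5 dp, full precision carried).
Site B: N=219, proportions 0.14155, 0.0274, 0.41096, 0.00457, 0.24201, 0.00457, 0.00913, 0.00457, 0.08676, 0.01826, 0.05023, giving 1−D = 0.74123.
Difference = |0.78758 − 0.74123| = 0.04635, i.e. 0.046 to 3 decimal places.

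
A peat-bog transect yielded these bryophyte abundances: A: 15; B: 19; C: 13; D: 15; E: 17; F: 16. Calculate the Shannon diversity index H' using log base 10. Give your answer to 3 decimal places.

Total N = 15+19+13+15+17+16 = 95, so the proportions are 0.15789, 0.2, 0.13684, 0.15789, 0.17895, 0.16842 (working shown to 5 dp, full precision carried).
Each pᵢ log₁₀ pᵢ term: 0.15789×(-0.80163)=-0.12657, 0.2×(-0.69897)=-0.13979, 0.13684×(-0.86378)=-0.11820, 0.15789×(-0.80163)=-0.12657, 0.17895×(-0.74727)=-0.13372, 0.16842×(-0.77360)=-0.13029.
Sum = -0.77516, so H' = 0.775.

0.775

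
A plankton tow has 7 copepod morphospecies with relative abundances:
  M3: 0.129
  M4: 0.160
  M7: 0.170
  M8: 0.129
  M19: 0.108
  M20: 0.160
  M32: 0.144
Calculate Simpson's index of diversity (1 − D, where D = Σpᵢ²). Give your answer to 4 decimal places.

0.8542

D = 0.129² + 0.16² + 0.17² + 0.129² + 0.108² + 0.16² + 0.144² = 0.016641 + 0.025600 + 0.028900 + 0.016641 + 0.011664 + 0.025600 + 0.020736 = 0.145782 (working shown to 6 dp, full precision carried).
So 1 − D = 0.854218, i.e. 0.8542 to 4 decimal places.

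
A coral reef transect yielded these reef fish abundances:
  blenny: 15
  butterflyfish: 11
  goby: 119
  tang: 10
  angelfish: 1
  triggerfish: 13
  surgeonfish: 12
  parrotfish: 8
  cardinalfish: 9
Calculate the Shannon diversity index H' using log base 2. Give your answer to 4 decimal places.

Total N = 15+11+119+10+1+13+12+8+9 = 198, so the proportions are 0.075758, 0.055556, 0.60101, 0.050505, 0.005051, 0.065657, 0.060606, 0.040404, 0.045455 (working shown to 6 dp, full precision carried).
Each pᵢ log₂ pᵢ term: 0.075758×(-3.722466)=-0.282005, 0.055556×(-4.169925)=-0.231663, 0.60101×(-0.734539)=-0.441465, 0.050505×(-4.307429)=-0.217547, 0.005051×(-7.629357)=-0.038532, 0.065657×(-3.928917)=-0.257959, 0.060606×(-4.044394)=-0.245115, 0.040404×(-4.629357)=-0.187045, 0.045455×(-4.459432)=-0.202701.
Sum = -2.104032, so H' = 2.1040.

2.1040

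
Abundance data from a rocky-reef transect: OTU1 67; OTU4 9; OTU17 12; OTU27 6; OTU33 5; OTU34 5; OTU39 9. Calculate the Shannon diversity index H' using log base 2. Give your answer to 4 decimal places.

1.9951

Total N = 67+9+12+6+5+5+9 = 113, so the proportions are 0.59292, 0.079646, 0.106195, 0.053097, 0.044248, 0.044248, 0.079646 (working shown to 6 dp, full precision carried).
Each pᵢ log₂ pᵢ term: 0.59292×(-0.754090)=-0.447115, 0.079646×(-3.650254)=-0.290728, 0.106195×(-3.235216)=-0.343563, 0.053097×(-4.235216)=-0.224879, 0.044248×(-4.498251)=-0.199038, 0.044248×(-4.498251)=-0.199038, 0.079646×(-3.650254)=-0.290728.
Sum = -1.995088, so H' = 1.9951.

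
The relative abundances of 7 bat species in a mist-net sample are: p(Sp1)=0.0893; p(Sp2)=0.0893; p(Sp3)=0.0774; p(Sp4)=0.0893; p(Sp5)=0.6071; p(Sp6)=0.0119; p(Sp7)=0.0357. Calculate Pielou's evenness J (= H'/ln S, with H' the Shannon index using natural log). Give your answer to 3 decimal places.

H' = −Σ pᵢ ln pᵢ = −((-0.21573) + (-0.21573) + (-0.19805) + (-0.21573) + (-0.30298) + (-0.05273) + (-0.11897)) = 1.31991 (working shown to 5 dp, full precision carried).
With S = 7 species, ln S = 1.94591, so J = 1.31991/1.94591 = 0.67830, i.e. 0.678 to 3 decimal places.

0.678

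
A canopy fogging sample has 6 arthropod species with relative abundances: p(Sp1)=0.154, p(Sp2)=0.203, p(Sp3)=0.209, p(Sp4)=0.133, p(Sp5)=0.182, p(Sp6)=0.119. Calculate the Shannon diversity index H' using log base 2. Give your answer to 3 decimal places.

2.555

Each pᵢ log₂ pᵢ term (working shown to 5 dp, full precision carried): 0.154×(-2.69900)=-0.41565, 0.203×(-2.30045)=-0.46699, 0.209×(-2.25843)=-0.47201, 0.133×(-2.91050)=-0.38710, 0.182×(-2.45799)=-0.44735, 0.119×(-3.07097)=-0.36545.
Sum = -2.55454, so H' = 2.555.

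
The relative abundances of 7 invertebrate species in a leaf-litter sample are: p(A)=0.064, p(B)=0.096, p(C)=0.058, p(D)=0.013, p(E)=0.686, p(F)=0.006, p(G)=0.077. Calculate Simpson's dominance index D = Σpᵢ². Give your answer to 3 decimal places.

0.493

D = 0.064² + 0.096² + 0.058² + 0.013² + 0.686² + 0.006² + 0.077² = 0.00410 + 0.00922 + 0.00336 + 0.00017 + 0.47060 + 0.00004 + 0.00593 = 0.49341 (working shown to 5 dp, full precision carried).
To 3 decimal places, D = 0.493.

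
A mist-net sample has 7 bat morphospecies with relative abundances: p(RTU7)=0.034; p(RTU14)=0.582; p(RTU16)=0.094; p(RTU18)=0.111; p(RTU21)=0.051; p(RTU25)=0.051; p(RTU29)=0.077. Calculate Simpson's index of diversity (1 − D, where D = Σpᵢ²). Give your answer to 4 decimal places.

0.6278

D = 0.034² + 0.582² + 0.094² + 0.111² + 0.051² + 0.051² + 0.077² = 0.001156 + 0.338724 + 0.008836 + 0.012321 + 0.002601 + 0.002601 + 0.005929 = 0.372168 (working shown to 6 dp, full precision carried).
So 1 − D = 0.627832, i.e. 0.6278 to 4 decimal places.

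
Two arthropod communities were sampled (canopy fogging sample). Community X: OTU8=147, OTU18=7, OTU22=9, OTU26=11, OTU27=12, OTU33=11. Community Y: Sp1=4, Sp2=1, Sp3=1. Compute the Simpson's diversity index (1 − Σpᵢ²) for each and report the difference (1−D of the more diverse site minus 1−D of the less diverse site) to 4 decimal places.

Community X: N=197, proportions 0.746193, 0.035533, 0.045685, 0.055838, 0.060914, 0.055838, giving 1−D = 0.429900 (working shown to 6 dp, full precision carried).
Community Y: N=6, proportions 0.666667, 0.166667, 0.166667, giving 1−D = 0.500000.
Difference = |0.429900 − 0.500000| = 0.070100, i.e. 0.0701 to 4 decimal places.

0.0701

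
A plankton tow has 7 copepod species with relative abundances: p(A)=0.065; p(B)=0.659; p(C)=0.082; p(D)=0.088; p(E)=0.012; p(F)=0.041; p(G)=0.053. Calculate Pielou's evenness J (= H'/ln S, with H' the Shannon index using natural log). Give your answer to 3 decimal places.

0.622

H' = −Σ pᵢ ln pᵢ = −((-0.17767) + (-0.27482) + (-0.20508) + (-0.21388) + (-0.05307) + (-0.13096) + (-0.15569)) = 1.21118 (working shown to 5 dp, full precision carried).
With S = 7 species, ln S = 1.94591, so J = 1.21118/1.94591 = 0.62242, i.e. 0.622 to 3 decimal places.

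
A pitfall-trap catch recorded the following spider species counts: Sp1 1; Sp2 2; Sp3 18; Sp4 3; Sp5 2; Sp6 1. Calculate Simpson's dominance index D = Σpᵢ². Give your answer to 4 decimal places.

0.4705

Total N = 1+2+18+3+2+1 = 27, so the proportions are 0.037037, 0.074074, 0.666667, 0.111111, 0.074074, 0.037037 (working shown to 6 dp, full precision carried).
D = 0.037037² + 0.074074² + 0.666667² + 0.111111² + 0.074074² + 0.037037² = 0.001372 + 0.005487 + 0.444444 + 0.012346 + 0.005487 + 0.001372 = 0.470508.
To 4 decimal places, D = 0.4705.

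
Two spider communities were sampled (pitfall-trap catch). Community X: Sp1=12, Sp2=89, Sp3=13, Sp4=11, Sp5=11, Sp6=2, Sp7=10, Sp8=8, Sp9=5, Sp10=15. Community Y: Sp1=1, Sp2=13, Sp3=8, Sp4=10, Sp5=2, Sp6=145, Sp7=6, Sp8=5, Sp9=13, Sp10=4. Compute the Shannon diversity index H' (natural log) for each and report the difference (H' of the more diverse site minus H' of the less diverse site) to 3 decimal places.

Community X: N=176, proportions 0.06818, 0.50568, 0.07386, 0.0625, 0.0625, 0.01136, 0.05682, 0.04545, 0.02841, 0.08523, giving H' = 1.73230 (working shown to 5 dp, full precision carried).
Community Y: N=207, proportions 0.00483, 0.0628, 0.03865, 0.04831, 0.00966, 0.70048, 0.02899, 0.02415, 0.0628, 0.01932, giving H' = 1.20854.
Difference = |1.73230 − 1.20854| = 0.52376, i.e. 0.524 to 3 decimal places.

0.524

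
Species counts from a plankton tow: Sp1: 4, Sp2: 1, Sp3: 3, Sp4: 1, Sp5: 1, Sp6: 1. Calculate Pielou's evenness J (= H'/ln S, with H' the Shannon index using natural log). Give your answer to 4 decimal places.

Total N = 4+1+3+1+1+1 = 11, so the proportions are 0.363636, 0.090909, 0.272727, 0.090909, 0.090909, 0.090909 (working shown to 6 dp, full precision carried).
H' = −Σ pᵢ ln pᵢ = −((-0.367855) + (-0.217990) + (-0.354350) + (-0.217990) + (-0.217990) + (-0.217990)) = 1.594167.
With S = 6 species, ln S = 1.791759, so J = 1.594167/1.791759 = 0.889721, i.e. 0.8897 to 4 decimal places.

0.8897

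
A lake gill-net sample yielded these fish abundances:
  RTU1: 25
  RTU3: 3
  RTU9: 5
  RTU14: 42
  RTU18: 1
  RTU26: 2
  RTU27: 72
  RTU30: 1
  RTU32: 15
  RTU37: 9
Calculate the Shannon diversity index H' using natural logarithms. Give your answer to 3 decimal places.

Total N = 25+3+5+42+1+2+72+1+15+9 = 175, so the proportions are 0.14286, 0.01714, 0.02857, 0.24, 0.00571, 0.01143, 0.41143, 0.00571, 0.08571, 0.05143 (working shown to 5 dp, full precision carried).
Each pᵢ ln pᵢ term: 0.14286×(-1.94591)=-0.27799, 0.01714×(-4.06617)=-0.06971, 0.02857×(-3.55535)=-0.10158, 0.24×(-1.42712)=-0.34251, 0.00571×(-5.16479)=-0.02951, 0.01143×(-4.47164)=-0.05110, 0.41143×(-0.88812)=-0.36540, 0.00571×(-5.16479)=-0.02951, 0.08571×(-2.45674)=-0.21058, 0.05143×(-2.96756)=-0.15262.
Sum = -1.63051, so H' = 1.631.

1.631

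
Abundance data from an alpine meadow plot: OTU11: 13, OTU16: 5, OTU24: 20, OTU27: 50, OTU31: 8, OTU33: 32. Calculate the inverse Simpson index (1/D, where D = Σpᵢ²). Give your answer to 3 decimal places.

Total N = 13+5+20+50+8+32 = 128, so the proportions are 0.1015625, 0.0390625, 0.15625, 0.390625, 0.0625, 0.25 (working shown to 7 dp, full precision carried).
D = 0.1015625² + 0.0390625² + 0.15625² + 0.390625² + 0.0625² + 0.25² = 0.0103149 + 0.0015259 + 0.0244141 + 0.1525879 + 0.0039062 + 0.0625000 = 0.2552490.
So 1/D = 3.91774, i.e. 3.918 to 3 decimal places.

3.918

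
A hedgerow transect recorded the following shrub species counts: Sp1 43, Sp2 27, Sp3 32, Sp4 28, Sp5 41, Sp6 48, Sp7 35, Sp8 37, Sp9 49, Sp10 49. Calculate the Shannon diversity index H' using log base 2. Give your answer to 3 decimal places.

3.291

Total N = 43+27+32+28+41+48+35+37+49+49 = 389, so the proportions are 0.11054, 0.06941, 0.08226, 0.07198, 0.1054, 0.12339, 0.08997, 0.09512, 0.12596, 0.12596 (working shown to 5 dp, full precision carried).
Each pᵢ log₂ pᵢ term: 0.11054×(-3.17736)=-0.35123, 0.06941×(-3.84874)=-0.26714, 0.08226×(-3.60363)=-0.29644, 0.07198×(-3.79627)=-0.27325, 0.1054×(-3.24607)=-0.34213, 0.12339×(-3.01866)=-0.37248, 0.08997×(-3.47434)=-0.31260, 0.09512×(-3.39417)=-0.32284, 0.12596×(-2.98892)=-0.37650, 0.12596×(-2.98892)=-0.37650.
Sum = -3.29110, so H' = 3.291.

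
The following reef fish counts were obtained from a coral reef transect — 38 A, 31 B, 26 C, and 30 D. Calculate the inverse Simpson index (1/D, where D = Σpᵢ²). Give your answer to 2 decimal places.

3.92

Total N = 38+31+26+30 = 125, so the proportions are 0.304, 0.248, 0.208, 0.24 (working shown to 6 dp, full precision carried).
D = 0.304² + 0.248² + 0.208² + 0.24² = 0.092416 + 0.061504 + 0.043264 + 0.057600 = 0.254784.
So 1/D = 3.9249, i.e. 3.92 to 2 decimal places.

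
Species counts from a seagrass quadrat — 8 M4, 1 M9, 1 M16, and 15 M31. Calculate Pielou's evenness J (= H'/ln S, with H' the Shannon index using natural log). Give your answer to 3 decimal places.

0.670

Total N = 8+1+1+15 = 25, so the proportions are 0.32, 0.04, 0.04, 0.6 (working shown to 5 dp, full precision carried).
H' = −Σ pᵢ ln pᵢ = −((-0.36462) + (-0.12876) + (-0.12876) + (-0.30650)) = 0.92862.
With S = 4 species, ln S = 1.38629, so J = 0.92862/1.38629 = 0.66986, i.e. 0.670 to 3 decimal places.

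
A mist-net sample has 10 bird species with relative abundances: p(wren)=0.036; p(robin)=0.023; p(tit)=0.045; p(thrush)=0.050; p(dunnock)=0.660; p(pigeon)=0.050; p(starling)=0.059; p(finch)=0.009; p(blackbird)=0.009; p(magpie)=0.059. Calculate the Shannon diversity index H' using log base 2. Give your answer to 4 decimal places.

1.9311

Each pᵢ log₂ pᵢ term (working shown to 6 dp, full precision carried): 0.036×(-4.795859)=-0.172651, 0.023×(-5.442222)=-0.125171, 0.045×(-4.473931)=-0.201327, 0.05×(-4.321928)=-0.216096, 0.66×(-0.599462)=-0.395645, 0.05×(-4.321928)=-0.216096, 0.059×(-4.083141)=-0.240905, 0.009×(-6.795859)=-0.061163, 0.009×(-6.795859)=-0.061163, 0.059×(-4.083141)=-0.240905.
Sum = -1.931123, so H' = 1.9311.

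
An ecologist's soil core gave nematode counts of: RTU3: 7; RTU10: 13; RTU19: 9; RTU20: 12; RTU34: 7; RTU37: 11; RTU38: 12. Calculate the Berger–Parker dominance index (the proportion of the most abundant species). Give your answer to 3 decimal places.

0.183

Total N = 7+13+9+12+7+11+12 = 71, so the proportions are 0.09859, 0.1831, 0.12676, 0.16901, 0.09859, 0.15493, 0.16901 (working shown to 5 dp, full precision carried).
The largest proportion is 0.1831, i.e. d = 0.183 to 3 decimal places.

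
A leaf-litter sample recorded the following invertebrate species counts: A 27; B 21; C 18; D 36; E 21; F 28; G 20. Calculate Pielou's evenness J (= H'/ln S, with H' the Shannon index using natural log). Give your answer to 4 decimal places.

Total N = 27+21+18+36+21+28+20 = 171, so the proportions are 0.157895, 0.122807, 0.105263, 0.210526, 0.122807, 0.163743, 0.116959 (working shown to 6 dp, full precision carried).
H' = −Σ pᵢ ln pᵢ = −((-0.291446) + (-0.257544) + (-0.236978) + (-0.328030) + (-0.257544) + (-0.296286) + (-0.250986)) = 1.918814.
With S = 7 species, ln S = 1.945910, so J = 1.918814/1.945910 = 0.986075, i.e. 0.9861 to 4 decimal places.

0.9861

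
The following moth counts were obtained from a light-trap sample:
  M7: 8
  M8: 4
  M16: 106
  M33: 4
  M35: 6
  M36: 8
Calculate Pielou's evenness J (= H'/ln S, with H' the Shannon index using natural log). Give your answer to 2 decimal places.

0.49

Total N = 8+4+106+4+6+8 = 136, so the proportions are 0.0588, 0.0294, 0.7794, 0.0294, 0.0441, 0.0588 (working shown to 4 dp, full precision carried).
H' = −Σ pᵢ ln pᵢ = −((-0.1667) + (-0.1037) + (-0.1942) + (-0.1037) + (-0.1377) + (-0.1667)) = 0.8727.
With S = 6 species, ln S = 1.7918, so J = 0.8727/1.7918 = 0.4871, i.e. 0.49 to 2 decimal places.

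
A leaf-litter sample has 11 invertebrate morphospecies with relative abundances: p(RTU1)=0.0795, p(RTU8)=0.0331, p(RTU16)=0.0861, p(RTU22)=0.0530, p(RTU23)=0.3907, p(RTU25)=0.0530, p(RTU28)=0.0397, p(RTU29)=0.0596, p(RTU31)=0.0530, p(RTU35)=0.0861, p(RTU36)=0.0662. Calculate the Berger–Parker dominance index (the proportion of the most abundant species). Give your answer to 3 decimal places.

The largest proportion is 0.3907, i.e. d = 0.391 to 3 decimal places.

0.391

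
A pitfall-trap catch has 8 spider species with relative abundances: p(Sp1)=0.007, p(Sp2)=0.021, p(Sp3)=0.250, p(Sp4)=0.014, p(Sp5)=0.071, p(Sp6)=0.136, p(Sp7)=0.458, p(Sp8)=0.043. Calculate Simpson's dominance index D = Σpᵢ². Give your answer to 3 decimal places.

0.298

D = 0.007² + 0.021² + 0.25² + 0.014² + 0.071² + 0.136² + 0.458² + 0.043² = 0.00005 + 0.00044 + 0.06250 + 0.00020 + 0.00504 + 0.01850 + 0.20976 + 0.00185 = 0.29834 (working shown to 5 dp, full precision carried).
To 3 decimal places, D = 0.298.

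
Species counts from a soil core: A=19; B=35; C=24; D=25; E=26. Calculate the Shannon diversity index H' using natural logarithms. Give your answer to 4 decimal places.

1.5898

Total N = 19+35+24+25+26 = 129, so the proportions are 0.147287, 0.271318, 0.186047, 0.193798, 0.20155 (working shown to 6 dp, full precision carried).
Each pᵢ ln pᵢ term: 0.147287×(-1.915373)=-0.282109, 0.271318×(-1.304464)=-0.353924, 0.186047×(-1.681759)=-0.312885, 0.193798×(-1.640937)=-0.318011, 0.20155×(-1.601716)=-0.322826.
Sum = -1.589756, so H' = 1.5898.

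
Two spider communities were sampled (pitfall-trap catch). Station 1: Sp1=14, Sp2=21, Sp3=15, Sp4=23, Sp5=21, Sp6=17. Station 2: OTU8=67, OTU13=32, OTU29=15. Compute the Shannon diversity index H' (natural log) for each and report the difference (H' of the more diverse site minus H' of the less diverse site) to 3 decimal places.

Station 1: N=111, proportions 0.12613, 0.18919, 0.13514, 0.20721, 0.18919, 0.15315, giving H' = 1.77513 (working shown to 5 dp, full precision carried).
Station 2: N=114, proportions 0.58772, 0.2807, 0.13158, giving H' = 0.93586.
Difference = |1.77513 − 0.93586| = 0.83927, i.e. 0.839 to 3 decimal places.

0.839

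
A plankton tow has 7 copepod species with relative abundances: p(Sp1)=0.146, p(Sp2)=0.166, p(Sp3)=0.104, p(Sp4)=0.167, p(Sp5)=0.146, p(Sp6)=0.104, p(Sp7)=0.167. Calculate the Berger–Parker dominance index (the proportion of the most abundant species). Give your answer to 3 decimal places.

The largest proportion is 0.167, i.e. d = 0.167 to 3 decimal places.

0.167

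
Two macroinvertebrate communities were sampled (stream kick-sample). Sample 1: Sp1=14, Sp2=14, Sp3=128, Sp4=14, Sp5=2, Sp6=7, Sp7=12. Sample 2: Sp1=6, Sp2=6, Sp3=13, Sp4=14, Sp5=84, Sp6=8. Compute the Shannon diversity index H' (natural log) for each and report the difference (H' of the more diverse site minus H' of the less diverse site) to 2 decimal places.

0.02

Sample 1: N=191, proportions 0.0733, 0.0733, 0.67016, 0.0733, 0.01047, 0.03665, 0.06283, giving H' = 1.18564 (working shown to 5 dp, full precision carried).
Sample 2: N=131, proportions 0.0458, 0.0458, 0.09924, 0.10687, 0.64122, 0.06107, giving H' = 1.20637.
Difference = |1.18564 − 1.20637| = 0.02073, i.e. 0.02 to 2 decimal places.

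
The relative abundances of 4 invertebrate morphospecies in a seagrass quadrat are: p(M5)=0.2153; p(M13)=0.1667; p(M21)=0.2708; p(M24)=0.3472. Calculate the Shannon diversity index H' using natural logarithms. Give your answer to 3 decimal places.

Each pᵢ ln pᵢ term (working shown to 5 dp, full precision carried): 0.2153×(-1.53572)=-0.33064, 0.1667×(-1.79156)=-0.29865, 0.2708×(-1.30637)=-0.35377, 0.3472×(-1.05785)=-0.36729.
Sum = -1.35035, so H' = 1.350.

1.350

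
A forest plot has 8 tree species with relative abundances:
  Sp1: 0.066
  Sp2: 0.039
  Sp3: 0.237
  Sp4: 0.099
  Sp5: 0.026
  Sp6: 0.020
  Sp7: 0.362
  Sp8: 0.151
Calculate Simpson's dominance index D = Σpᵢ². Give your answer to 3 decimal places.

0.227

D = 0.066² + 0.039² + 0.237² + 0.099² + 0.026² + 0.02² + 0.362² + 0.151² = 0.00436 + 0.00152 + 0.05617 + 0.00980 + 0.00068 + 0.00040 + 0.13104 + 0.02280 = 0.22677 (working shown to 5 dp, full precision carried).
To 3 decimal places, D = 0.227.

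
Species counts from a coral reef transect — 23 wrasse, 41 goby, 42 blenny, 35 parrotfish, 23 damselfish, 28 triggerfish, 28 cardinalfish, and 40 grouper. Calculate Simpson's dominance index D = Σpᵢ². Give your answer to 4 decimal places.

Total N = 23+41+42+35+23+28+28+40 = 260, so the proportions are 0.088462, 0.157692, 0.161538, 0.134615, 0.088462, 0.107692, 0.107692, 0.153846 (working shown to 6 dp, full precision carried).
D = 0.088462² + 0.157692² + 0.161538² + 0.134615² + 0.088462² + 0.107692² + 0.107692² + 0.153846² = 0.007825 + 0.024867 + 0.026095 + 0.018121 + 0.007825 + 0.011598 + 0.011598 + 0.023669 = 0.131598.
To 4 decimal places, D = 0.1316.

0.1316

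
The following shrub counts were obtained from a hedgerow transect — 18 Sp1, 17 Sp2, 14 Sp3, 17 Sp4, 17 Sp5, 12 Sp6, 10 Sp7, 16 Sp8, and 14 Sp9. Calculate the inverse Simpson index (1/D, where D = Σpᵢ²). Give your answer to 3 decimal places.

Total N = 18+17+14+17+17+12+10+16+14 = 135, so the proportions are 0.1333333, 0.1259259, 0.1037037, 0.1259259, 0.1259259, 0.0888889, 0.0740741, 0.1185185, 0.1037037 (working shown to 7 dp, full precision carried).
D = 0.1333333² + 0.1259259² + 0.1037037² + 0.1259259² + 0.1259259² + 0.0888889² + 0.0740741² + 0.1185185² + 0.1037037² = 0.0177778 + 0.0158573 + 0.0107545 + 0.0158573 + 0.0158573 + 0.0079012 + 0.0054870 + 0.0140466 + 0.0107545 = 0.1142936.
So 1/D = 8.74940, i.e. 8.749 to 3 decimal places.

8.749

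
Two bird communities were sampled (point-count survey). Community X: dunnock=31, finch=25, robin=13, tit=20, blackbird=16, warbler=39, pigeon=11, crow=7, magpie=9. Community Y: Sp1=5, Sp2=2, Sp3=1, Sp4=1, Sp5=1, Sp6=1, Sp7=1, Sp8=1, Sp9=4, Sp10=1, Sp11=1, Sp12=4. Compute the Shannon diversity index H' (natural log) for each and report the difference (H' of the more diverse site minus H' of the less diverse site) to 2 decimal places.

0.18

Community X: N=171, proportions 0.18129, 0.1462, 0.07602, 0.11696, 0.09357, 0.22807, 0.06433, 0.04094, 0.05263, giving H' = 2.05863 (working shown to 5 dp, full precision carried).
Community Y: N=23, proportions 0.21739, 0.08696, 0.04348, 0.04348, 0.04348, 0.04348, 0.04348, 0.04348, 0.17391, 0.04348, 0.04348, 0.17391, giving H' = 2.24315.
Difference = |2.05863 − 2.24315| = 0.18452, i.e. 0.18 to 2 decimal places.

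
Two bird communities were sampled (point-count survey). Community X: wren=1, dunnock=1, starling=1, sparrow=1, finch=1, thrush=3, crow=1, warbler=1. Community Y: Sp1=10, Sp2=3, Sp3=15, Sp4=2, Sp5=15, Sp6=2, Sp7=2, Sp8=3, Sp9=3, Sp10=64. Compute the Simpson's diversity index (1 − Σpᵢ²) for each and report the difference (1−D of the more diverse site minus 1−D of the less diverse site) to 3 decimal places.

Community X: N=10, proportions 0.1, 0.1, 0.1, 0.1, 0.1, 0.3, 0.1, 0.1, giving 1−D = 0.84000 (working shown to 5 dp, full precision carried).
Community Y: N=119, proportions 0.08403, 0.02521, 0.12605, 0.01681, 0.12605, 0.01681, 0.01681, 0.02521, 0.02521, 0.53782, giving 1−D = 0.66916.
Difference = |0.84000 − 0.66916| = 0.17084, i.e. 0.171 to 3 decimal places.

0.171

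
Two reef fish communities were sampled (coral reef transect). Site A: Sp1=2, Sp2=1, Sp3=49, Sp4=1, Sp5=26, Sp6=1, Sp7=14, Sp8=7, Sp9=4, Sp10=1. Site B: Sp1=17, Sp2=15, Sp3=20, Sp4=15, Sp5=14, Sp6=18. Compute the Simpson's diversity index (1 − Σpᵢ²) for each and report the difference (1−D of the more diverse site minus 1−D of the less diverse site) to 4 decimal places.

0.1285

Site A: N=106, proportions 0.0188679, 0.009434, 0.4622642, 0.009434, 0.245283, 0.009434, 0.1320755, 0.0660377, 0.0377358, 0.009434, giving 1−D = 0.7022072 (working shown to 7 dp, full precision carried).
Site B: N=99, proportions 0.1717172, 0.1515152, 0.2020202, 0.1515152, 0.1414141, 0.1818182, giving 1−D = 0.8307316.
Difference = |0.7022072 − 0.8307316| = 0.1285244, i.e. 0.1285 to 4 decimal places.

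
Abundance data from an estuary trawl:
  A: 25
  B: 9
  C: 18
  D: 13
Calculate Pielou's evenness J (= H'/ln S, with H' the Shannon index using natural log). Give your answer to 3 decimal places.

Total N = 25+9+18+13 = 65, so the proportions are 0.38462, 0.13846, 0.27692, 0.2 (working shown to 5 dp, full precision carried).
H' = −Σ pᵢ ln pᵢ = −((-0.36750) + (-0.27376) + (-0.35557) + (-0.32189)) = 1.31873.
With S = 4 species, ln S = 1.38629, so J = 1.31873/1.38629 = 0.95126, i.e. 0.951 to 3 decimal places.

0.951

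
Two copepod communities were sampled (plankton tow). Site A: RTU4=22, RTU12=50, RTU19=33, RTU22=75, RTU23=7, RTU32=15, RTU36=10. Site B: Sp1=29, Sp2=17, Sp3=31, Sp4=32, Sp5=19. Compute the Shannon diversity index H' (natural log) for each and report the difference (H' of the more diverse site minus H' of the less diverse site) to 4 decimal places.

0.0993

Site A: N=212, proportions 0.103774, 0.235849, 0.15566, 0.353774, 0.033019, 0.070755, 0.04717, giving H' = 1.677018 (working shown to 6 dp, full precision carried).
Site B: N=128, proportions 0.226562, 0.132812, 0.242188, 0.25, 0.148438, giving H' = 1.577673.
Difference = |1.677018 − 1.577673| = 0.099345, i.e. 0.0993 to 4 decimal places.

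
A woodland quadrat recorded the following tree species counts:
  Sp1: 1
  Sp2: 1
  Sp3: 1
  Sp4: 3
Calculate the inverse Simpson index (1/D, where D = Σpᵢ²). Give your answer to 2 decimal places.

3.00

Total N = 1+1+1+3 = 6, so the proportions are 0.16667, 0.16667, 0.16667, 0.5 (working shown to 5 dp, full precision carried).
D = 0.16667² + 0.16667² + 0.16667² + 0.5² = 0.02778 + 0.02778 + 0.02778 + 0.25000 = 0.33333.
So 1/D = 3.0000, i.e. 3.00 to 2 decimal places.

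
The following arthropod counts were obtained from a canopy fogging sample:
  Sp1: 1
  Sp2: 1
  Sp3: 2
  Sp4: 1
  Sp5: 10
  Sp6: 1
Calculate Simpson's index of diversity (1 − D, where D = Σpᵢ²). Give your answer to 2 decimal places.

0.58

Total N = 1+1+2+1+10+1 = 16, so the proportions are 0.0625, 0.0625, 0.125, 0.0625, 0.625, 0.0625 (working shown to 4 dp, full precision carried).
D = 0.0625² + 0.0625² + 0.125² + 0.0625² + 0.625² + 0.0625² = 0.0039 + 0.0039 + 0.0156 + 0.0039 + 0.3906 + 0.0039 = 0.4219.
So 1 − D = 0.5781, i.e. 0.58 to 2 decimal places.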